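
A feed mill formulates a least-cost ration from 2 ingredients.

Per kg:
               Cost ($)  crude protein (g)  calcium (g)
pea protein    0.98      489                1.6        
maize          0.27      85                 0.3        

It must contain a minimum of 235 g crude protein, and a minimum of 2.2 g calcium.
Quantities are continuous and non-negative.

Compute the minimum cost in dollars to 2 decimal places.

$1.35

Let x1 = kg of pea protein, x2 = kg of maize.
Minimise 0.98x1 + 0.27x2 subject to:
  489x1 + 85x2 ≥ 235   (crude protein)
  1.6x1 + 0.3x2 ≥ 2.2   (calcium)
  x1, x2 ≥ 0.
The minimum-cost mix takes nothing from maize — only pea protein. The calcium requirement is met with equality.
Solving gives x1 = 1.375.
Hence cost = 0.98·1.375 = $1.3475.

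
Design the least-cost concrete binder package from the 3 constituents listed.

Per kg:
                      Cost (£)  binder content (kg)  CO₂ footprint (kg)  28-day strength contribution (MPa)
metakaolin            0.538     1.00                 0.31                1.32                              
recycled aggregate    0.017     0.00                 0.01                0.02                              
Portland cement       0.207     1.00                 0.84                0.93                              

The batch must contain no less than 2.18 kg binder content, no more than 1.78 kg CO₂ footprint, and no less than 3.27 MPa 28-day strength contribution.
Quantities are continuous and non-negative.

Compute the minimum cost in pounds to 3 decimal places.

£1.053

Set it up as a linear program. Let x1 = kg of metakaolin, x2 = kg of recycled aggregate, x3 = kg of Portland cement.
min 0.538x1 + 0.017x2 + 0.207x3 with:
  1x1 + 1x3 ≥ 2.18   (binder content)
  0.31x1 + 0.01x2 + 0.84x3 ≤ 1.78   (CO₂ footprint)
  1.32x1 + 0.02x2 + 0.93x3 ≥ 3.27   (28-day strength contribution)
  x1, x2, x3 ≥ 0.
The optimal basis is {metakaolin, Portland cement}; recycled aggregate drops out. Binding constraints: CO₂ footprint and 28-day strength contribution.
Optimal quantities: metakaolin = 1.33 kg, Portland cement = 1.628 kg.
Total cost: 0.538·1.33 + 0.207·1.628 = 1.05254.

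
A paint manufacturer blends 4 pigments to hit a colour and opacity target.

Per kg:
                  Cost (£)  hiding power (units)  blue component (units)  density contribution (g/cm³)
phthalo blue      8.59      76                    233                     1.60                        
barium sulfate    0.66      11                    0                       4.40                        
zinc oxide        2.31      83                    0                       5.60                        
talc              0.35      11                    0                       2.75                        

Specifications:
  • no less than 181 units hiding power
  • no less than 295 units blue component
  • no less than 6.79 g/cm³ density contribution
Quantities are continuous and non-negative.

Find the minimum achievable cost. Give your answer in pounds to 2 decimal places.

£13.24

This is a linear program. Let x1 = kg of phthalo blue, x2 = kg of barium sulfate, x3 = kg of zinc oxide, x4 = kg of talc.
Minimize 8.59x1 + 0.66x2 + 2.31x3 + 0.35x4 with:
  76x1 + 11x2 + 83x3 + 11x4 ≥ 181   (hiding power)
  233x1 ≥ 295   (blue component)
  1.6x1 + 4.4x2 + 5.6x3 + 2.75x4 ≥ 6.79   (density contribution)
  x1, x2, x3, x4 ≥ 0.
The optimal basis is {phthalo blue, zinc oxide}; barium sulfate, talc drop out. There the hiding power and blue component constraints are tight.
That vertex is x1 = 1.2661, x3 = 1.0214.
Cost = 8.59·1.2661 + 2.31·1.0214 = 13.2352.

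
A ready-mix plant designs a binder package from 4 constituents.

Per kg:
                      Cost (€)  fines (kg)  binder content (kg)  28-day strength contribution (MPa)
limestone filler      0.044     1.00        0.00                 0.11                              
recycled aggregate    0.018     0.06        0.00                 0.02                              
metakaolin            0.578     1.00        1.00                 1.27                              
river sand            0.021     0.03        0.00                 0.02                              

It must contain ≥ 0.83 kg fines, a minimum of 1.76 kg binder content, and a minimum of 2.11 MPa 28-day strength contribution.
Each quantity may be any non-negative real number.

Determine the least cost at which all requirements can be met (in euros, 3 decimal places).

€1.017

Treat it as an LP. Let x1 = kg of limestone filler, x2 = kg of recycled aggregate, x3 = kg of metakaolin, x4 = kg of river sand.
Minimise 0.044x1 + 0.018x2 + 0.578x3 + 0.021x4 s.t.:
  1x1 + 0.06x2 + 1x3 + 0.03x4 ≥ 0.83   (fines)
  1x3 ≥ 1.76   (binder content)
  0.11x1 + 0.02x2 + 1.27x3 + 0.02x4 ≥ 2.11   (28-day strength contribution)
  x1, x2, x3, x4 ≥ 0.
The cheapest feasible vertex uses only metakaolin; limestone filler, recycled aggregate, river sand are not used. Binding constraint: binder content.
So metakaolin = 1.76 kg.
Hence cost = 0.578·1.76 = €1.01728.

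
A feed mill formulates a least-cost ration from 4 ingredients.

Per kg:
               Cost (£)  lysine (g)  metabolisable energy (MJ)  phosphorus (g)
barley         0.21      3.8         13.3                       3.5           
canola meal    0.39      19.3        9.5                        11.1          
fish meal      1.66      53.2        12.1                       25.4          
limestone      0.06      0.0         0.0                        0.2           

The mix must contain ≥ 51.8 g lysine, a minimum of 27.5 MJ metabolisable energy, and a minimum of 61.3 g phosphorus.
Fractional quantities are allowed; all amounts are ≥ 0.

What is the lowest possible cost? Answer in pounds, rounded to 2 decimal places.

£2.15

Let x1 = kg of barley, x2 = kg of canola meal, x3 = kg of fish meal, x4 = kg of limestone.
Minimise 0.21x1 + 0.39x2 + 1.66x3 + 0.06x4 with:
  3.8x1 + 19.3x2 + 53.2x3 ≥ 51.8   (lysine)
  13.3x1 + 9.5x2 + 12.1x3 ≥ 27.5   (metabolisable energy)
  3.5x1 + 11.1x2 + 25.4x3 + 0.2x4 ≥ 61.3   (phosphorus)
  x1, x2, x3, x4 ≥ 0.
The minimum-cost mix takes nothing from barley, fish meal, limestone — only canola meal. Binding constraint: phosphorus.
So canola meal = 5.523 kg.
Total cost: 0.39·5.523 = 2.1540.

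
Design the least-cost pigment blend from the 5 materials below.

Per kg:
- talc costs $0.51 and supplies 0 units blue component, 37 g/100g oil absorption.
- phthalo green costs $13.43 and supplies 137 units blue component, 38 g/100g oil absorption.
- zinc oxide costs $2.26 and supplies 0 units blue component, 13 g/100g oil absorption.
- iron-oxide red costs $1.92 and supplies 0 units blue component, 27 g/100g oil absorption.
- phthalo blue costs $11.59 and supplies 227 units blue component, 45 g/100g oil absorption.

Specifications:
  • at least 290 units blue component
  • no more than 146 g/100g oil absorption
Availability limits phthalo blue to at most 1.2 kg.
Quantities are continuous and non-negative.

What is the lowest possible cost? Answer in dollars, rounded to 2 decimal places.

$15.63

Set it up as a linear program. Let x1 = kg of talc, x2 = kg of phthalo green, x3 = kg of zinc oxide, x4 = kg of iron-oxide red, x5 = kg of phthalo blue.
min 0.51x1 + 13.43x2 + 2.26x3 + 1.92x4 + 11.59x5 with:
  137x2 + 227x5 ≥ 290   (blue component)
  37x1 + 38x2 + 13x3 + 27x4 + 45x5 ≤ 146   (oil absorption)
  x5 ≤ 1.2
  x1, x2, x3, x4, x5 ≥ 0.
The minimum-cost mix takes nothing from talc, zinc oxide, iron-oxide red — only phthalo green, phthalo blue. Binding constraints: blue component and the phthalo blue cap.
That vertex is x2 = 0.1285, x5 = 1.2.
Objective = 13.43·0.1285 + 11.59·1.2 = 15.6338.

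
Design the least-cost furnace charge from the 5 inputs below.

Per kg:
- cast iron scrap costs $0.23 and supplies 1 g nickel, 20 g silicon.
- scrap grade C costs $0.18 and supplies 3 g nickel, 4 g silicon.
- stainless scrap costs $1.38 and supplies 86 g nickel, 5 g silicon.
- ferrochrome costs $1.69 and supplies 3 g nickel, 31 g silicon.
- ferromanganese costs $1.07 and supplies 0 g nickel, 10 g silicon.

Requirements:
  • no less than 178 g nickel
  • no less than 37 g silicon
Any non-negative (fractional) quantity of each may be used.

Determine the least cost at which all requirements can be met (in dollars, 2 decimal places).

$3.14

Let x1 = kg of cast iron scrap, x2 = kg of scrap grade C, x3 = kg of stainless scrap, x4 = kg of ferrochrome, x5 = kg of ferromanganese.
min 0.23x1 + 0.18x2 + 1.38x3 + 1.69x4 + 1.07x5 subject to:
  1x1 + 3x2 + 86x3 + 3x4 ≥ 178   (nickel)
  20x1 + 4x2 + 5x3 + 31x4 + 10x5 ≥ 37   (silicon)
  x1, x2, x3, x4, x5 ≥ 0.
The cheapest feasible vertex uses only cast iron scrap, stainless scrap; scrap grade C, ferrochrome, ferromanganese are not used. Binding constraints: nickel and silicon.
That vertex is x1 = 1.336, x3 = 2.054.
Hence cost = 0.23·1.336 + 1.38·2.054 = $3.1418.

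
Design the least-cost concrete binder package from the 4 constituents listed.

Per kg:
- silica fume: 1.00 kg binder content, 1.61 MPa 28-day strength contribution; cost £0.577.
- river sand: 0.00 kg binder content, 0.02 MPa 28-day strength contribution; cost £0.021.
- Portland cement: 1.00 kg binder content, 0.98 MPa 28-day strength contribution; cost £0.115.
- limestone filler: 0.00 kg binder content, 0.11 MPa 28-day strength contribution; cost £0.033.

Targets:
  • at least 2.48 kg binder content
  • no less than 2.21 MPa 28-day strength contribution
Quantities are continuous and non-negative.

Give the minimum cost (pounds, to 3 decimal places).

£0.285

Treat it as an LP. Let x1 = kg of silica fume, x2 = kg of river sand, x3 = kg of Portland cement, x4 = kg of limestone filler.
Minimize 0.577x1 + 0.021x2 + 0.115x3 + 0.033x4 with:
  1x1 + 1x3 ≥ 2.48   (binder content)
  1.61x1 + 0.02x2 + 0.98x3 + 0.11x4 ≥ 2.21   (28-day strength contribution)
  x1, x2, x3, x4 ≥ 0.
The minimum-cost mix takes nothing from silica fume, river sand, limestone filler — only Portland cement. Binding constraint: binder content.
Solving gives x3 = 2.48.
Cost = 0.115·2.48 = 0.28520.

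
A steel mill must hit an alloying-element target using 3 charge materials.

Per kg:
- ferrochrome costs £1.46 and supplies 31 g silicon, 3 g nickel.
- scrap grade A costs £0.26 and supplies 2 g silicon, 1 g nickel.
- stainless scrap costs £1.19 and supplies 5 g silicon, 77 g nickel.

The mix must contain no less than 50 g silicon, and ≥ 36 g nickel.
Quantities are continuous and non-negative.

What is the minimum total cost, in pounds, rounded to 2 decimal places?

Treat it as an LP. Let x1 = kg of ferrochrome, x2 = kg of scrap grade A, x3 = kg of stainless scrap.
Minimize 1.46x1 + 0.26x2 + 1.19x3 with:
  31x1 + 2x2 + 5x3 ≥ 50   (silicon)
  3x1 + 1x2 + 77x3 ≥ 36   (nickel)
  x1, x2, x3 ≥ 0.
The cheapest feasible vertex uses only ferrochrome, stainless scrap; scrap grade A is not used. There the silicon and nickel constraints are tight.
So ferrochrome = 1.547 kg, stainless scrap = 0.4073 kg.
Hence cost = 1.46·1.547 + 1.19·0.4073 = £2.7433.

£2.74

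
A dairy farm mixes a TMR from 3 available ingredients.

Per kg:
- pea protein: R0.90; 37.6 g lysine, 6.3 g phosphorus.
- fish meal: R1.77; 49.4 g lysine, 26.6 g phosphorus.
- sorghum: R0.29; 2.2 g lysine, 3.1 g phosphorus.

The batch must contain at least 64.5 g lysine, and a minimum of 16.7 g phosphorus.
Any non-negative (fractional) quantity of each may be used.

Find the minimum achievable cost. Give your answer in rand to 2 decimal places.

R1.73

Let x1 = kg of pea protein, x2 = kg of fish meal, x3 = kg of sorghum.
Minimise 0.9x1 + 1.77x2 + 0.29x3 subject to:
  37.6x1 + 49.4x2 + 2.2x3 ≥ 64.5   (lysine)
  6.3x1 + 26.6x2 + 3.1x3 ≥ 16.7   (phosphorus)
  x1, x2, x3 ≥ 0.
The cheapest feasible vertex uses only pea protein, fish meal; sorghum is not used. There the lysine and phosphorus constraints are tight.
That vertex is x1 = 1.293, x2 = 0.3216.
Total cost: 0.9·1.293 + 1.77·0.3216 = 1.7329.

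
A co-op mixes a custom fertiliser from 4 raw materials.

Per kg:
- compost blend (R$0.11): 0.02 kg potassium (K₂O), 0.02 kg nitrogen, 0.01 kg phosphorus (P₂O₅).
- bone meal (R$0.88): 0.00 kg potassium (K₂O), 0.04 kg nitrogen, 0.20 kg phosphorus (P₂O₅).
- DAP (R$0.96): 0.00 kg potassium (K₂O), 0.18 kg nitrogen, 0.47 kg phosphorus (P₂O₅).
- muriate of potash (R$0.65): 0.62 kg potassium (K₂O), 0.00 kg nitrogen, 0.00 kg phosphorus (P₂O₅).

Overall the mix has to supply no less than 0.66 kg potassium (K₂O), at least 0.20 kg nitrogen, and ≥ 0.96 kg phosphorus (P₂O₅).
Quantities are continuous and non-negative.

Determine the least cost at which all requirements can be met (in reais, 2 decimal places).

Let x1 = kg of compost blend, x2 = kg of bone meal, x3 = kg of DAP, x4 = kg of muriate of potash.
Minimize 0.11x1 + 0.88x2 + 0.96x3 + 0.65x4 s.t.:
  0.02x1 + 0.62x4 ≥ 0.66   (potassium (K₂O))
  0.02x1 + 0.04x2 + 0.18x3 ≥ 0.2   (nitrogen)
  0.01x1 + 0.2x2 + 0.47x3 ≥ 0.96   (phosphorus (P₂O₅))
  x1, x2, x3, x4 ≥ 0.
At the optimum only DAP, muriate of potash are positive (compost blend, bone meal = 0). Binding constraints: potassium (K₂O) and phosphorus (P₂O₅).
So DAP = 2.043 kg, muriate of potash = 1.065 kg.
Hence cost = 0.96·2.043 + 0.65·1.065 = R$2.6535.

R$2.65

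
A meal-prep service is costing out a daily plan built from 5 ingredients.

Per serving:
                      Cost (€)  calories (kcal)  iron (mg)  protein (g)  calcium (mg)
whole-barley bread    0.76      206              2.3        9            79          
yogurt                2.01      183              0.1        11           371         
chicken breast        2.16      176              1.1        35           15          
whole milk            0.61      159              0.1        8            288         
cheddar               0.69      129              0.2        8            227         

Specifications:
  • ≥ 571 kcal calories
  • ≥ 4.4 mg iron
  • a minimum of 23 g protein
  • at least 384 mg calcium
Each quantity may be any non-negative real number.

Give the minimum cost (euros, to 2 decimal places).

This is a linear program. Let x1 = servings of whole-barley bread, x2 = servings of yogurt, x3 = servings of chicken breast, x4 = servings of whole milk, x5 = servings of cheddar.
min 0.76x1 + 2.01x2 + 2.16x3 + 0.61x4 + 0.69x5 subject to:
  206x1 + 183x2 + 176x3 + 159x4 + 129x5 ≥ 571   (calories)
  2.3x1 + 0.1x2 + 1.1x3 + 0.1x4 + 0.2x5 ≥ 4.4   (iron)
  9x1 + 11x2 + 35x3 + 8x4 + 8x5 ≥ 23   (protein)
  79x1 + 371x2 + 15x3 + 288x4 + 227x5 ≥ 384   (calcium)
  x1, x2, x3, x4, x5 ≥ 0.
At the optimum only whole-barley bread, whole milk are positive (yogurt, chicken breast, cheddar = 0). The calories and calcium requirements are met with equality.
That vertex is x1 = 2.211, x4 = 0.7269.
Hence cost = 0.76·2.211 + 0.61·0.7269 = €2.1238.

€2.12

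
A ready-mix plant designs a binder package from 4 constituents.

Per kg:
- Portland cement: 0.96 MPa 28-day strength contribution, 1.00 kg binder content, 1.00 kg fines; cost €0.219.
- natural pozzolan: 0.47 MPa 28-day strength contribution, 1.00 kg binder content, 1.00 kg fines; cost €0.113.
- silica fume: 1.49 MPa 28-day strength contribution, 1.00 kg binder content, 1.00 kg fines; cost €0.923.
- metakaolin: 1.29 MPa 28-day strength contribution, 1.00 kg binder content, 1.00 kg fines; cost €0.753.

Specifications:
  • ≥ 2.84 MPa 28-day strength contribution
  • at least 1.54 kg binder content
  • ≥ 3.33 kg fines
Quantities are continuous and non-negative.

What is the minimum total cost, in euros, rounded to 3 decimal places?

Treat it as an LP. Let x1 = kg of Portland cement, x2 = kg of natural pozzolan, x3 = kg of silica fume, x4 = kg of metakaolin.
Minimize 0.219x1 + 0.113x2 + 0.923x3 + 0.753x4 s.t.:
  0.96x1 + 0.47x2 + 1.49x3 + 1.29x4 ≥ 2.84   (28-day strength contribution)
  1x1 + 1x2 + 1x3 + 1x4 ≥ 1.54   (binder content)
  1x1 + 1x2 + 1x3 + 1x4 ≥ 3.33   (fines)
  x1, x2, x3, x4 ≥ 0.
At the optimum only Portland cement, natural pozzolan are positive (silica fume, metakaolin = 0). There the 28-day strength contribution and fines constraints are tight.
So Portland cement = 2.602 kg, natural pozzolan = 0.7282 kg.
Objective = 0.219·2.602 + 0.113·0.7282 = 0.65212.

€0.652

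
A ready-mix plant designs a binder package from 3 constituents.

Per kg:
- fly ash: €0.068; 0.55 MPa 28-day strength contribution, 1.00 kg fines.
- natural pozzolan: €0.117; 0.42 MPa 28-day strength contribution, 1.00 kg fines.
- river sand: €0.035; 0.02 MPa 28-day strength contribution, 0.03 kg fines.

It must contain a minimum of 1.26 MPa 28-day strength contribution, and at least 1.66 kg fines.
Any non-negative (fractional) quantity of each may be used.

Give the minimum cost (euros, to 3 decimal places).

Let x1 = kg of fly ash, x2 = kg of natural pozzolan, x3 = kg of river sand.
Minimise 0.068x1 + 0.117x2 + 0.035x3 with:
  0.55x1 + 0.42x2 + 0.02x3 ≥ 1.26   (28-day strength contribution)
  1x1 + 1x2 + 0.03x3 ≥ 1.66   (fines)
  x1, x2, x3 ≥ 0.
The minimum-cost mix takes nothing from natural pozzolan, river sand — only fly ash. The 28-day strength contribution requirement is met with equality.
That vertex is x1 = 2.291.
Objective = 0.068·2.291 = 0.15579.

€0.156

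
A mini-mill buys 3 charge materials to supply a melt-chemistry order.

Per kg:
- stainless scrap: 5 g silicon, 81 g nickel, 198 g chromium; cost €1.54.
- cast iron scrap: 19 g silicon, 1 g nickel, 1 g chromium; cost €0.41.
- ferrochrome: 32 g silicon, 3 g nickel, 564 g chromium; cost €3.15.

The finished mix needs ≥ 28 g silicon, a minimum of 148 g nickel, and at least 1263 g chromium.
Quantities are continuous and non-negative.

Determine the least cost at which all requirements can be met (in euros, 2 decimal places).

€7.82

Set it up as a linear program. Let x1 = kg of stainless scrap, x2 = kg of cast iron scrap, x3 = kg of ferrochrome.
Minimize 1.54x1 + 0.41x2 + 3.15x3 subject to:
  5x1 + 19x2 + 32x3 ≥ 28   (silicon)
  81x1 + 1x2 + 3x3 ≥ 148   (nickel)
  198x1 + 1x2 + 564x3 ≥ 1263   (chromium)
  x1, x2, x3 ≥ 0.
The cheapest feasible vertex uses only stainless scrap, ferrochrome; cast iron scrap is not used. Binding constraints: nickel and chromium.
Solving gives x1 = 1.767, x3 = 1.619.
Total cost: 1.54·1.767 + 3.15·1.619 = 7.8210.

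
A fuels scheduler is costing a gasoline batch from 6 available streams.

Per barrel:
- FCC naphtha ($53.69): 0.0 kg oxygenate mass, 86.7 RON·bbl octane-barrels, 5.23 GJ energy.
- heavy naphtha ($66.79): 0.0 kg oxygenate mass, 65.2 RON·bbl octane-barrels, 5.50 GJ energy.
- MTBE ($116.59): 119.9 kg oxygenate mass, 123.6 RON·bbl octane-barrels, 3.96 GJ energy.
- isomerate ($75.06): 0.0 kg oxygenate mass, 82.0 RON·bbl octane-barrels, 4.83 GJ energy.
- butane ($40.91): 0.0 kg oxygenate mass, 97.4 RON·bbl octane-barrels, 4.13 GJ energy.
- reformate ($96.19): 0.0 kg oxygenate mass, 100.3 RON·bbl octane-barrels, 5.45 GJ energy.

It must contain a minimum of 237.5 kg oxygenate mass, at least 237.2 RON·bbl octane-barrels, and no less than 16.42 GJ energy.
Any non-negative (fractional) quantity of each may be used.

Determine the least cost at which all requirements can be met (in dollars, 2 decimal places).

Treat it as an LP. Let x1 = barrels of FCC naphtha, x2 = barrels of heavy naphtha, x3 = barrels of MTBE, x4 = barrels of isomerate, x5 = barrels of butane, x6 = barrels of reformate.
Minimise 53.69x1 + 66.79x2 + 116.59x3 + 75.06x4 + 40.91x5 + 96.19x6 subject to:
  119.9x3 ≥ 237.5   (oxygenate mass)
  86.7x1 + 65.2x2 + 123.6x3 + 82x4 + 97.4x5 + 100.3x6 ≥ 237.2   (octane-barrels)
  5.23x1 + 5.5x2 + 3.96x3 + 4.83x4 + 4.13x5 + 5.45x6 ≥ 16.42   (energy)
  x1, x2, x3, x4, x5, x6 ≥ 0.
The optimal basis is {MTBE, butane}; FCC naphtha, heavy naphtha, isomerate, reformate drop out. The oxygenate mass and energy requirements are met with equality.
So MTBE = 1.9808 barrels, butane = 2.0765 barrels.
Total cost: 116.59·1.9808 + 40.91·2.0765 = 315.8911.

$315.89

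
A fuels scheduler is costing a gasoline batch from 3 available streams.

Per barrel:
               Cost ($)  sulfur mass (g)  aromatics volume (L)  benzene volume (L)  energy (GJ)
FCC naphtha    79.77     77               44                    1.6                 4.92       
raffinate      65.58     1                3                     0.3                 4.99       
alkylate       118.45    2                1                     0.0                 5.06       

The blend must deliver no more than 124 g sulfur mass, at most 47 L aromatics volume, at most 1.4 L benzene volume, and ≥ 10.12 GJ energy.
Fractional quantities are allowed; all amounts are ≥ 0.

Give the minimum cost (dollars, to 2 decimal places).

$133.00

Treat it as an LP. Let x1 = barrels of FCC naphtha, x2 = barrels of raffinate, x3 = barrels of alkylate.
Minimise 79.77x1 + 65.58x2 + 118.45x3 with:
  77x1 + 1x2 + 2x3 ≤ 124   (sulfur mass)
  44x1 + 3x2 + 1x3 ≤ 47   (aromatics volume)
  1.6x1 + 0.3x2 ≤ 1.4   (benzene volume)
  4.92x1 + 4.99x2 + 5.06x3 ≥ 10.12   (energy)
  x1, x2, x3 ≥ 0.
The minimum-cost mix takes nothing from FCC naphtha, alkylate — only raffinate. There the energy constraint is tight.
That vertex is x2 = 2.028.
Hence cost = 65.58·2.028 = $132.9962.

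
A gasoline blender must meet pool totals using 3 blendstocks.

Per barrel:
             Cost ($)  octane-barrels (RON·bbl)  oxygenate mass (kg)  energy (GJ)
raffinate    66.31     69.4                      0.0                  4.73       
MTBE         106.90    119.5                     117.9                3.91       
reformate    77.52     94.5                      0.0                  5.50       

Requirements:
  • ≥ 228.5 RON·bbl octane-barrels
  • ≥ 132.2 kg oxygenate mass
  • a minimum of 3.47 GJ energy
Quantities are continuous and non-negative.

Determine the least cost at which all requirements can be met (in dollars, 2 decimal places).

$197.39

Let x1 = barrels of raffinate, x2 = barrels of MTBE, x3 = barrels of reformate.
min 66.31x1 + 106.9x2 + 77.52x3 subject to:
  69.4x1 + 119.5x2 + 94.5x3 ≥ 228.5   (octane-barrels)
  117.9x2 ≥ 132.2   (oxygenate mass)
  4.73x1 + 3.91x2 + 5.5x3 ≥ 3.47   (energy)
  x1, x2, x3 ≥ 0.
The cheapest feasible vertex uses only MTBE, reformate; raffinate is not used. There the octane-barrels and oxygenate mass constraints are tight.
Solving gives x2 = 1.1213, x3 = 1.0001.
Hence cost = 106.9·1.1213 + 77.52·1.0001 = $197.3947.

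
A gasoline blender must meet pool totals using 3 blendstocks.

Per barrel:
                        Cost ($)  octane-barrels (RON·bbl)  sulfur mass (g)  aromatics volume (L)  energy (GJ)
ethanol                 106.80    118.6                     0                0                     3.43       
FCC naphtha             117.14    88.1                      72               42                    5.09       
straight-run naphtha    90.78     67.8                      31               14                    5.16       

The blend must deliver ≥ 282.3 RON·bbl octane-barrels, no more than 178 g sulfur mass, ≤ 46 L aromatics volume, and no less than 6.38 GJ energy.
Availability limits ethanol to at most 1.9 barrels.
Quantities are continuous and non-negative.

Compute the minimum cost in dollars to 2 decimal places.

Let x1 = barrels of ethanol, x2 = barrels of FCC naphtha, x3 = barrels of straight-run naphtha.
Minimise 106.8x1 + 117.14x2 + 90.78x3 subject to:
  118.6x1 + 88.1x2 + 67.8x3 ≥ 282.3   (octane-barrels)
  72x2 + 31x3 ≤ 178   (sulfur mass)
  42x2 + 14x3 ≤ 46   (aromatics volume)
  3.43x1 + 5.09x2 + 5.16x3 ≥ 6.38   (energy)
  x1 ≤ 1.9
  x1, x2, x3 ≥ 0.
The optimal basis is {ethanol, FCC naphtha}; straight-run naphtha drops out. There the octane-barrels and the ethanol cap constraints are tight.
Optimal quantities: ethanol = 1.9 barrels, FCC naphtha = 0.64654 barrels.
Objective = 106.8·1.9 + 117.14·0.64654 = 278.6557.

$278.66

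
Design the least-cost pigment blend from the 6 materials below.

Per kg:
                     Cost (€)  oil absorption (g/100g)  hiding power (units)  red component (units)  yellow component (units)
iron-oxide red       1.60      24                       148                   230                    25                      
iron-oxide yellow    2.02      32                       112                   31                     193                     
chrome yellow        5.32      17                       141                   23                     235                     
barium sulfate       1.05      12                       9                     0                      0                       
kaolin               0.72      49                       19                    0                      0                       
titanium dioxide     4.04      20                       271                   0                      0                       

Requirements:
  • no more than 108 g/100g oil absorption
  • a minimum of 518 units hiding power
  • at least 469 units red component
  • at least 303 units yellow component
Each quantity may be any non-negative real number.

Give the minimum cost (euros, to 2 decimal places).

€6.60

This is a linear program. Let x1 = kg of iron-oxide red, x2 = kg of iron-oxide yellow, x3 = kg of chrome yellow, x4 = kg of barium sulfate, x5 = kg of kaolin, x6 = kg of titanium dioxide.
min 1.6x1 + 2.02x2 + 5.32x3 + 1.05x4 + 0.72x5 + 4.04x6 s.t.:
  24x1 + 32x2 + 17x3 + 12x4 + 49x5 + 20x6 ≤ 108   (oil absorption)
  148x1 + 112x2 + 141x3 + 9x4 + 19x5 + 271x6 ≥ 518   (hiding power)
  230x1 + 31x2 + 23x3 ≥ 469   (red component)
  25x1 + 193x2 + 235x3 ≥ 303   (yellow component)
  x1, x2, x3, x4, x5, x6 ≥ 0.
At the optimum only iron-oxide red, iron-oxide yellow are positive (chrome yellow, barium sulfate, kaolin, titanium dioxide = 0). Binding constraints: hiding power and yellow component.
Optimal quantities: iron-oxide red = 2.563 kg, iron-oxide yellow = 1.238 kg.
Objective = 1.6·2.563 + 2.02·1.238 = 6.6016.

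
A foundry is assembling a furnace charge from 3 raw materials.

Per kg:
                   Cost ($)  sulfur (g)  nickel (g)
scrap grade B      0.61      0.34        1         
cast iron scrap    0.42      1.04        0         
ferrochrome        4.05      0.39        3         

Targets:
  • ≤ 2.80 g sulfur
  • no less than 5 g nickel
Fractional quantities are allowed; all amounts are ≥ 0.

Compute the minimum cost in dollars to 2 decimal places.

Set it up as a linear program. Let x1 = kg of scrap grade B, x2 = kg of cast iron scrap, x3 = kg of ferrochrome.
Minimise 0.61x1 + 0.42x2 + 4.05x3 with:
  0.34x1 + 1.04x2 + 0.39x3 ≤ 2.8   (sulfur)
  1x1 + 3x3 ≥ 5   (nickel)
  x1, x2, x3 ≥ 0.
The optimal basis is {scrap grade B}; cast iron scrap, ferrochrome drop out. Binding constraint: nickel.
Solving gives x1 = 5.
Total cost: 0.61·5 = 3.0500.

$3.05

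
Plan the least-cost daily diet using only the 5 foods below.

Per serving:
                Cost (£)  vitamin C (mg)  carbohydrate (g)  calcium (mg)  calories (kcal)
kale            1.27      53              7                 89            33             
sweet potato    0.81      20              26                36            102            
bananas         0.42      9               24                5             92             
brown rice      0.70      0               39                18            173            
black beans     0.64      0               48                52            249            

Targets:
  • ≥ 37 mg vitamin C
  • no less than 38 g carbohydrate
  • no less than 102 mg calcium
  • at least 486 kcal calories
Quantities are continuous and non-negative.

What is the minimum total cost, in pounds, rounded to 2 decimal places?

£2.04

Treat it as an LP. Let x1 = servings of kale, x2 = servings of sweet potato, x3 = servings of bananas, x4 = servings of brown rice, x5 = servings of black beans.
min 1.27x1 + 0.81x2 + 0.42x3 + 0.7x4 + 0.64x5 with:
  53x1 + 20x2 + 9x3 ≥ 37   (vitamin C)
  7x1 + 26x2 + 24x3 + 39x4 + 48x5 ≥ 38   (carbohydrate)
  89x1 + 36x2 + 5x3 + 18x4 + 52x5 ≥ 102   (calcium)
  33x1 + 102x2 + 92x3 + 173x4 + 249x5 ≥ 486   (calories)
  x1, x2, x3, x4, x5 ≥ 0.
The optimal basis is {kale, bananas, black beans}; sweet potato, brown rice drop out. There the vitamin C, calcium, calories constraints are tight.
That vertex is x1 = 0.3555, x3 = 2.018, x5 = 1.159.
Total cost: 1.27·0.3555 + 0.42·2.018 + 0.64·1.159 = 2.0408.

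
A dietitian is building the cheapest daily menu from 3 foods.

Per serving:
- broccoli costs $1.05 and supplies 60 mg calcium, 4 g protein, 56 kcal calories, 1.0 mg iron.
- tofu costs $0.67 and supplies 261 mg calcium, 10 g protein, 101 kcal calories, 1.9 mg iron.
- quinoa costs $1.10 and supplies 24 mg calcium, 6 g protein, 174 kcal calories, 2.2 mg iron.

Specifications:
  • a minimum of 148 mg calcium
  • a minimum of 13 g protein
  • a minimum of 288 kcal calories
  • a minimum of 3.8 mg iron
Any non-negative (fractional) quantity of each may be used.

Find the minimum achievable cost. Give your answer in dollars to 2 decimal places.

This is a linear program. Let x1 = servings of broccoli, x2 = servings of tofu, x3 = servings of quinoa.
Minimize 1.05x1 + 0.67x2 + 1.1x3 subject to:
  60x1 + 261x2 + 24x3 ≥ 148   (calcium)
  4x1 + 10x2 + 6x3 ≥ 13   (protein)
  56x1 + 101x2 + 174x3 ≥ 288   (calories)
  1x1 + 1.9x2 + 2.2x3 ≥ 3.8   (iron)
  x1, x2, x3 ≥ 0.
The cheapest feasible vertex uses only tofu, quinoa; broccoli is not used. The protein and calories requirements are met with equality.
Solving gives x2 = 0.4709, x3 = 1.382.
Objective = 0.67·0.4709 + 1.1·1.382 = 1.8357.

$1.84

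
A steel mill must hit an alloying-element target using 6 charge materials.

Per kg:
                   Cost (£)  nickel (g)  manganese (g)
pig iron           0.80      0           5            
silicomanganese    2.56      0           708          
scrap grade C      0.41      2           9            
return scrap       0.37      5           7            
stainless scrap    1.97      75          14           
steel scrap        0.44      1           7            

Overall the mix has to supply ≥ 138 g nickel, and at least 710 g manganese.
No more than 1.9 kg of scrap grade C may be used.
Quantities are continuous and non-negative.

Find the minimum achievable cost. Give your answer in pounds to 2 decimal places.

£6.10

This is a linear program. Let x1 = kg of pig iron, x2 = kg of silicomanganese, x3 = kg of scrap grade C, x4 = kg of return scrap, x5 = kg of stainless scrap, x6 = kg of steel scrap.
Minimise 0.8x1 + 2.56x2 + 0.41x3 + 0.37x4 + 1.97x5 + 0.44x6 s.t.:
  2x3 + 5x4 + 75x5 + 1x6 ≥ 138   (nickel)
  5x1 + 708x2 + 9x3 + 7x4 + 14x5 + 7x6 ≥ 710   (manganese)
  x3 ≤ 1.9
  x1, x2, x3, x4, x5, x6 ≥ 0.
The optimal basis is {silicomanganese, stainless scrap}; pig iron, scrap grade C, return scrap, steel scrap drop out. Binding constraints: nickel and manganese.
Solving gives x2 = 0.9664, x5 = 1.84.
Hence cost = 2.56·0.9664 + 1.97·1.84 = £6.0988.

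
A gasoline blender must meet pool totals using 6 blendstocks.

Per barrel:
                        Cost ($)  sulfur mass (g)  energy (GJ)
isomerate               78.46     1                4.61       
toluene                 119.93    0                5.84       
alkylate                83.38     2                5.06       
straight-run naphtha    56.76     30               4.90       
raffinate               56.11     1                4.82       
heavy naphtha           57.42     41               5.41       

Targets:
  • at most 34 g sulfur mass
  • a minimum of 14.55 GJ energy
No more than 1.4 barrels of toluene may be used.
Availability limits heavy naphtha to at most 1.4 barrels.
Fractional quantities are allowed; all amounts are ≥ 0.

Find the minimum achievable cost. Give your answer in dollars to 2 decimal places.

$165.06

Set it up as a linear program. Let x1 = barrels of isomerate, x2 = barrels of toluene, x3 = barrels of alkylate, x4 = barrels of straight-run naphtha, x5 = barrels of raffinate, x6 = barrels of heavy naphtha.
Minimize 78.46x1 + 119.93x2 + 83.38x3 + 56.76x4 + 56.11x5 + 57.42x6 s.t.:
  1x1 + 2x3 + 30x4 + 1x5 + 41x6 ≤ 34   (sulfur mass)
  4.61x1 + 5.84x2 + 5.06x3 + 4.9x4 + 4.82x5 + 5.41x6 ≥ 14.55   (energy)
  x2 ≤ 1.4
  x6 ≤ 1.4
  x1, x2, x3, x4, x5, x6 ≥ 0.
The minimum-cost mix takes nothing from isomerate, toluene, alkylate, straight-run naphtha — only raffinate, heavy naphtha. The sulfur mass and energy requirements are met with equality.
Optimal quantities: raffinate = 2.1467 barrels, heavy naphtha = 0.77691 barrels.
Hence cost = 56.11·2.1467 + 57.42·0.77691 = $165.0615.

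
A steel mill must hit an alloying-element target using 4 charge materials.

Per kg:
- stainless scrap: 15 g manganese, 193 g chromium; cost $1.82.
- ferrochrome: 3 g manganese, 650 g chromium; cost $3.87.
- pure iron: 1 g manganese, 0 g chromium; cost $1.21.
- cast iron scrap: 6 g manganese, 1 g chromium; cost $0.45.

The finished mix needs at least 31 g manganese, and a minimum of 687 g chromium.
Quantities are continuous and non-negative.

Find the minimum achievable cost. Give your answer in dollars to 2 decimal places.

Let x1 = kg of stainless scrap, x2 = kg of ferrochrome, x3 = kg of pure iron, x4 = kg of cast iron scrap.
min 1.82x1 + 3.87x2 + 1.21x3 + 0.45x4 s.t.:
  15x1 + 3x2 + 1x3 + 6x4 ≥ 31   (manganese)
  193x1 + 650x2 + 1x4 ≥ 687   (chromium)
  x1, x2, x3, x4 ≥ 0.
The minimum-cost mix takes nothing from pure iron, cast iron scrap — only stainless scrap, ferrochrome. Binding constraints: manganese and chromium.
Solving gives x1 = 1.972, x2 = 0.4713.
Objective = 1.82·1.972 + 3.87·0.4713 = 5.4130.

$5.41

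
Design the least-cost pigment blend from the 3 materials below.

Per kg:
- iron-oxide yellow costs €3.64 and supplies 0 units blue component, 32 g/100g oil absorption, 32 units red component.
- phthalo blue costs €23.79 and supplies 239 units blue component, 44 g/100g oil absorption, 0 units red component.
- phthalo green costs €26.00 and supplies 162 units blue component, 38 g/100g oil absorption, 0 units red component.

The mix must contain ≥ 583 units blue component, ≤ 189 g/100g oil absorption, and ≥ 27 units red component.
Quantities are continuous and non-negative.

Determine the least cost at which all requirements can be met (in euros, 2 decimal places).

This is a linear program. Let x1 = kg of iron-oxide yellow, x2 = kg of phthalo blue, x3 = kg of phthalo green.
Minimise 3.64x1 + 23.79x2 + 26x3 s.t.:
  239x2 + 162x3 ≥ 583   (blue component)
  32x1 + 44x2 + 38x3 ≤ 189   (oil absorption)
  32x1 ≥ 27   (red component)
  x1, x2, x3 ≥ 0.
The cheapest feasible vertex uses only iron-oxide yellow, phthalo blue; phthalo green is not used. The blue component and red component requirements are met with equality.
That vertex is x1 = 0.8438, x2 = 2.439.
Cost = 3.64·0.8438 + 23.79·2.439 = 61.0952.

€61.10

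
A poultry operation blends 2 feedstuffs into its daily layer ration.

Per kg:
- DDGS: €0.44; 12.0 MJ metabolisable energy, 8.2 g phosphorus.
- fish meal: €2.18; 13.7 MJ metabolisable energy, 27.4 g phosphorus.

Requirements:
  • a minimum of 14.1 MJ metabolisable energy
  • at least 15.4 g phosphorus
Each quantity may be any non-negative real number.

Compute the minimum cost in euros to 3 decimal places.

€0.826

Treat it as an LP. Let x1 = kg of DDGS, x2 = kg of fish meal.
min 0.44x1 + 2.18x2 with:
  12x1 + 13.7x2 ≥ 14.1   (metabolisable energy)
  8.2x1 + 27.4x2 ≥ 15.4   (phosphorus)
  x1, x2 ≥ 0.
At the optimum only DDGS is positive (fish meal = 0). Binding constraint: phosphorus.
That vertex is x1 = 1.878.
Hence cost = 0.44·1.878 = €0.82632.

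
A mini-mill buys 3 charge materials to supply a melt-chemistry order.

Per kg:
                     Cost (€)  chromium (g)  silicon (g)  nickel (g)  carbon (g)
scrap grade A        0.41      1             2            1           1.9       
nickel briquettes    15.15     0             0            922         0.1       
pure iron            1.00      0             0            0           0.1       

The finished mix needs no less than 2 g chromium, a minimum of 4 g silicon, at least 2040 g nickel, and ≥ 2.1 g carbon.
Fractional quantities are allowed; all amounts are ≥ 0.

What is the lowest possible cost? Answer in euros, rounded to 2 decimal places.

Treat it as an LP. Let x1 = kg of scrap grade A, x2 = kg of nickel briquettes, x3 = kg of pure iron.
Minimize 0.41x1 + 15.15x2 + 1x3 subject to:
  1x1 ≥ 2   (chromium)
  2x1 ≥ 4   (silicon)
  1x1 + 922x2 ≥ 2040   (nickel)
  1.9x1 + 0.1x2 + 0.1x3 ≥ 2.1   (carbon)
  x1, x2, x3 ≥ 0.
The optimal basis is {scrap grade A, nickel briquettes}; pure iron drops out. The chromium, silicon, nickel requirements are met with equality.
Solving gives x1 = 2, x2 = 2.2104.
Objective = 0.41·2 + 15.15·2.2104 = 34.3076.

€34.31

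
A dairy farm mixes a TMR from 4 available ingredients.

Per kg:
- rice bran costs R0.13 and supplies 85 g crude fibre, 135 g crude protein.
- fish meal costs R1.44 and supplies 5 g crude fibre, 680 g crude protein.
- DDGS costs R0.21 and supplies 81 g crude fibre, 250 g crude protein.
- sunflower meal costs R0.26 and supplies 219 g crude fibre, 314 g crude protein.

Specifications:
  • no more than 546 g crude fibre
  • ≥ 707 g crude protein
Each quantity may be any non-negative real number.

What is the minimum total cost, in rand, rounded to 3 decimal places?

R0.585

Let x1 = kg of rice bran, x2 = kg of fish meal, x3 = kg of DDGS, x4 = kg of sunflower meal.
Minimize 0.13x1 + 1.44x2 + 0.21x3 + 0.26x4 subject to:
  85x1 + 5x2 + 81x3 + 219x4 ≤ 546   (crude fibre)
  135x1 + 680x2 + 250x3 + 314x4 ≥ 707   (crude protein)
  x1, x2, x3, x4 ≥ 0.
At the optimum only sunflower meal is positive (rice bran, fish meal, DDGS = 0). Binding constraint: crude protein.
Optimal quantities: sunflower meal = 2.2516 kg.
Hence cost = 0.26·2.2516 = R0.58542.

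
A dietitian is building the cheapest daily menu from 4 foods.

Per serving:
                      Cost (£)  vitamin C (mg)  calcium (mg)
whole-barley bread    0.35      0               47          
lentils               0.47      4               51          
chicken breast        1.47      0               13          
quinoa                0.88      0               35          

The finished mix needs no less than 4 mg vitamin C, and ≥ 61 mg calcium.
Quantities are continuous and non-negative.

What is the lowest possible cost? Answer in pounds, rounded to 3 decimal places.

This is a linear program. Let x1 = servings of whole-barley bread, x2 = servings of lentils, x3 = servings of chicken breast, x4 = servings of quinoa.
Minimise 0.35x1 + 0.47x2 + 1.47x3 + 0.88x4 with:
  4x2 ≥ 4   (vitamin C)
  47x1 + 51x2 + 13x3 + 35x4 ≥ 61   (calcium)
  x1, x2, x3, x4 ≥ 0.
At the optimum only whole-barley bread, lentils are positive (chicken breast, quinoa = 0). Binding constraints: vitamin C and calcium.
That vertex is x1 = 0.2128, x2 = 1.
Objective = 0.35·0.2128 + 0.47·1 = 0.54448.

£0.544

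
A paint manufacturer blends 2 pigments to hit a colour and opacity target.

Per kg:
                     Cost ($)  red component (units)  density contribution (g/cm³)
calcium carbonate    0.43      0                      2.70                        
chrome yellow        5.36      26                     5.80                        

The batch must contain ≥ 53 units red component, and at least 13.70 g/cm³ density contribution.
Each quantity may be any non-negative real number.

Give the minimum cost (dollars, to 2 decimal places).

$11.23

Let x1 = kg of calcium carbonate, x2 = kg of chrome yellow.
min 0.43x1 + 5.36x2 with:
  26x2 ≥ 53   (red component)
  2.7x1 + 5.8x2 ≥ 13.7   (density contribution)
  x1, x2 ≥ 0.
Both inputs are positive at the optimum. There the red component and density contribution constraints are tight.
Optimal quantities: calcium carbonate = 0.69516 kg, chrome yellow = 2.0385 kg.
Hence cost = 0.43·0.69516 + 5.36·2.0385 = $11.2253.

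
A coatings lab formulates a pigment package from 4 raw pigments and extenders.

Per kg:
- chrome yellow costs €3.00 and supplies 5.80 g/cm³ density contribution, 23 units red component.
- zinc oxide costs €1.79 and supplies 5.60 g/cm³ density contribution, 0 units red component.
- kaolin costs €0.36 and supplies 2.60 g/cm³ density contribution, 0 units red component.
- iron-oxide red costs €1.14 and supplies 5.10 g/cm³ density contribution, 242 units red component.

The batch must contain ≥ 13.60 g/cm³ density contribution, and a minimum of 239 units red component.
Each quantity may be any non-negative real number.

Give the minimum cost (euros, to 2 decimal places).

€2.31

Let x1 = kg of chrome yellow, x2 = kg of zinc oxide, x3 = kg of kaolin, x4 = kg of iron-oxide red.
Minimise 3x1 + 1.79x2 + 0.36x3 + 1.14x4 subject to:
  5.8x1 + 5.6x2 + 2.6x3 + 5.1x4 ≥ 13.6   (density contribution)
  23x1 + 242x4 ≥ 239   (red component)
  x1, x2, x3, x4 ≥ 0.
The cheapest feasible vertex uses only kaolin, iron-oxide red; chrome yellow, zinc oxide are not used. Binding constraints: density contribution and red component.
That vertex is x3 = 3.294, x4 = 0.9876.
Total cost: 0.36·3.294 + 1.14·0.9876 = 2.3117.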